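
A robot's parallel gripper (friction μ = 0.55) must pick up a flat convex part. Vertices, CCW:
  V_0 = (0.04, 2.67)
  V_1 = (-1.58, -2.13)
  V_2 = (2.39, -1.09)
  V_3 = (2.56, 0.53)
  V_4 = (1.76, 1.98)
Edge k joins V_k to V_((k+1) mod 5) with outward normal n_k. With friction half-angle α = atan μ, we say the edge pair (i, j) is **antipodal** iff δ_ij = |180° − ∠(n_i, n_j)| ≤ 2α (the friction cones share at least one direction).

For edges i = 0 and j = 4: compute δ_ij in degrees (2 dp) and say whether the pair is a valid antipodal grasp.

δ = 86.79°, invalid

α = atan 0.55 = 28.81°;  2α = 57.62°
edge 0: e_0 = (-1.62, -4.80);  n_0 = (-0.9475, +0.3198)
edge 4: e_4 = (-1.72, +0.69);  n_4 = (+0.3723, +0.9281)
∠(n_0, n_4) = 93.21°
δ = |180° − 93.21°| = 86.79°
86.79° > 2α = 57.62°  →  invalid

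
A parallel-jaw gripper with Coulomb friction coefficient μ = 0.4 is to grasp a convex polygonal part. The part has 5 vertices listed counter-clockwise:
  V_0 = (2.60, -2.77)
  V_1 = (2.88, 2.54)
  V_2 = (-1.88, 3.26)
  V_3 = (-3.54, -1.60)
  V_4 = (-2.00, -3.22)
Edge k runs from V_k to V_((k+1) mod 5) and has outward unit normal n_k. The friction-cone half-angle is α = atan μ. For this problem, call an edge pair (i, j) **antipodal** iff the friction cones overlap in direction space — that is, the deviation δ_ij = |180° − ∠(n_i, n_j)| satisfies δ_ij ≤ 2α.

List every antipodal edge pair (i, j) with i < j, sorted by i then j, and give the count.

count = 3; pairs: (0,2), (1,3), (1,4)

α = atan 0.4 = 21.80°;  2α = 43.60°
n_0 = (+0.9986, -0.0527)
n_1 = (+0.1496, +0.9888)
n_2 = (-0.9463, +0.3232)
n_3 = (-0.7248, -0.6890)
n_4 = (+0.0974, -0.9952)
  (0,1): δ = 95.58°  ·
  (0,2): δ = 15.84°  ✓
  (0,3): δ = 46.57°  ·
  (0,4): δ = 98.61°  ·
  (1,2): δ = 100.26°  ·
  (1,3): δ = 37.85°  ✓
  (1,4): δ = 14.19°  ✓
  (2,3): δ = 117.59°  ·
  (2,4): δ = 65.55°  ·
  (3,4): δ = 127.96°  ·
antipodal pairs: 3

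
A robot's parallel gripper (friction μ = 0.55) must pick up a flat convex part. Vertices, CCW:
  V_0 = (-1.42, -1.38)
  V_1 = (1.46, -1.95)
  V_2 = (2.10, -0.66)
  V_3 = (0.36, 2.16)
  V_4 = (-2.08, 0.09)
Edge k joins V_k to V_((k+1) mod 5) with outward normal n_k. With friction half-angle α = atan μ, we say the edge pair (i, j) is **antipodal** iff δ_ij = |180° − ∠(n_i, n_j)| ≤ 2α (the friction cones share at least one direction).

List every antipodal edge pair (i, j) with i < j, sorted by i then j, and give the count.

count = 5; pairs: (0,2), (0,3), (1,3), (1,4), (2,4)

α = atan 0.55 = 28.81°;  2α = 57.62°
n_0 = (-0.1942, -0.9810)
n_1 = (+0.8958, -0.4444)
n_2 = (+0.8510, +0.5251)
n_3 = (-0.6469, +0.7626)
n_4 = (-0.9123, -0.4096)
  (0,1): δ = 105.19°  ·
  (0,2): δ = 47.13°  ✓
  (0,3): δ = 51.51°  ✓
  (0,4): δ = 125.37°  ·
  (1,2): δ = 121.94°  ·
  (1,3): δ = 23.30°  ✓
  (1,4): δ = 50.57°  ✓
  (2,3): δ = 81.37°  ·
  (2,4): δ = 7.50°  ✓
  (3,4): δ = 106.13°  ·
antipodal pairs: 5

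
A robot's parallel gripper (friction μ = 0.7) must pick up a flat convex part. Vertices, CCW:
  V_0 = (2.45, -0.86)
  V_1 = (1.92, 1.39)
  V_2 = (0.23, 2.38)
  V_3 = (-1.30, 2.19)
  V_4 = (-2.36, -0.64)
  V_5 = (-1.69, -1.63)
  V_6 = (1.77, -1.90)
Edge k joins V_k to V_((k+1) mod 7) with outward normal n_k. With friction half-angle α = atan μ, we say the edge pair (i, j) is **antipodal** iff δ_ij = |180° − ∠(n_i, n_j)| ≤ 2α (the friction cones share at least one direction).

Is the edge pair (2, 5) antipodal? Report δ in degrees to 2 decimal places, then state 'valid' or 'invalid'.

δ = 11.54°, valid

α = atan 0.7 = 34.99°;  2α = 69.98°
edge 2: e_2 = (-1.53, -0.19);  n_2 = (-0.1232, +0.9924)
edge 5: e_5 = (+3.46, -0.27);  n_5 = (-0.0778, -0.9970)
∠(n_2, n_5) = 168.46°
δ = |180° − 168.46°| = 11.54°
11.54° ≤ 2α = 69.98°  →  valid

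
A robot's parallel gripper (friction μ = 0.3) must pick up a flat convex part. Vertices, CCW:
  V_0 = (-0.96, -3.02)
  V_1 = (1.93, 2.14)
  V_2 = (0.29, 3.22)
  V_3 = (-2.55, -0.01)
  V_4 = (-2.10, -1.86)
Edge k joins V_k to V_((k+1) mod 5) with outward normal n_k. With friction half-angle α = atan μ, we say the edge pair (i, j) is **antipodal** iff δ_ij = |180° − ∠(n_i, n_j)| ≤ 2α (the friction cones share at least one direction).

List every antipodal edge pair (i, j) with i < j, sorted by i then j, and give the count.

α = atan 0.3 = 16.70°;  2α = 33.40°
n_0 = (+0.8725, -0.4887)
n_1 = (+0.5500, +0.8352)
n_2 = (-0.7510, +0.6603)
n_3 = (-0.9717, -0.2364)
n_4 = (-0.7132, -0.7009)
  (0,1): δ = 94.11°  ·
  (0,2): δ = 12.07°  ✓
  (0,3): δ = 42.92°  ·
  (0,4): δ = 73.75°  ·
  (1,2): δ = 97.96°  ·
  (1,3): δ = 42.96°  ·
  (1,4): δ = 12.13°  ✓
  (2,3): δ = 125.00°  ·
  (2,4): δ = 94.17°  ·
  (3,4): δ = 149.17°  ·
antipodal pairs: 2

count = 2; pairs: (0,2), (1,4)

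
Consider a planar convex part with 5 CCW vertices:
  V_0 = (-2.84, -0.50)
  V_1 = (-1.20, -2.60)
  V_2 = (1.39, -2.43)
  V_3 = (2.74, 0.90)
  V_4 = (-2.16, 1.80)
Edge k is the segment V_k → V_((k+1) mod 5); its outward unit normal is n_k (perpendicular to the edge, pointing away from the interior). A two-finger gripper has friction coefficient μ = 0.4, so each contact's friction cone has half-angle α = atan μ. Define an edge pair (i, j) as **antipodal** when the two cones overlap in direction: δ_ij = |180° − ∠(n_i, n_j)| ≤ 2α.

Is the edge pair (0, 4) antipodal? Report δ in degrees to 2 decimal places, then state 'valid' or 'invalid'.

δ = 125.54°, invalid

α = atan 0.4 = 21.80°;  2α = 43.60°
edge 0: e_0 = (+1.64, -2.10);  n_0 = (-0.7881, -0.6155)
edge 4: e_4 = (-0.68, -2.30);  n_4 = (-0.9590, +0.2835)
∠(n_0, n_4) = 54.46°
δ = |180° − 54.46°| = 125.54°
125.54° > 2α = 43.60°  →  invalid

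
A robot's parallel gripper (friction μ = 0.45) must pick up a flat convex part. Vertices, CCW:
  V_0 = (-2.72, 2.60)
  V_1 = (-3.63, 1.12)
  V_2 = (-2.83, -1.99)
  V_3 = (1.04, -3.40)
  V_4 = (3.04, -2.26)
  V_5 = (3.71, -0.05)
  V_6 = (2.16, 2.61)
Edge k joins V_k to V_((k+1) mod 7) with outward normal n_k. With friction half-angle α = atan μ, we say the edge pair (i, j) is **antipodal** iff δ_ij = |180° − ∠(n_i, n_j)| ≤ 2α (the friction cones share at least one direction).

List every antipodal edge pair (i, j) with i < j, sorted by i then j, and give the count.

count = 7; pairs: (0,3), (0,4), (1,4), (1,5), (2,5), (2,6), (3,6)

α = atan 0.45 = 24.23°;  2α = 48.46°
n_0 = (-0.8519, +0.5238)
n_1 = (-0.9685, -0.2491)
n_2 = (-0.3423, -0.9396)
n_3 = (+0.4952, -0.8688)
n_4 = (+0.9570, -0.2901)
n_5 = (+0.8640, +0.5035)
n_6 = (-0.0020, +1.0000)
  (0,1): δ = 133.99°  ·
  (0,2): δ = 78.43°  ·
  (0,3): δ = 28.73°  ✓
  (0,4): δ = 14.72°  ✓
  (0,5): δ = 61.82°  ·
  (0,6): δ = 121.70°  ·
  (1,2): δ = 124.44°  ·
  (1,3): δ = 74.74°  ·
  (1,4): δ = 31.29°  ✓
  (1,5): δ = 15.80°  ✓
  (1,6): δ = 75.69°  ·
  (2,3): δ = 130.30°  ·
  (2,4): δ = 86.85°  ·
  (2,5): δ = 39.75°  ✓
  (2,6): δ = 20.14°  ✓
  (3,4): δ = 136.55°  ·
  (3,5): δ = 89.45°  ·
  (3,6): δ = 29.57°  ✓
  (4,5): δ = 132.90°  ·
  (4,6): δ = 73.02°  ·
  (5,6): δ = 120.11°  ·
antipodal pairs: 7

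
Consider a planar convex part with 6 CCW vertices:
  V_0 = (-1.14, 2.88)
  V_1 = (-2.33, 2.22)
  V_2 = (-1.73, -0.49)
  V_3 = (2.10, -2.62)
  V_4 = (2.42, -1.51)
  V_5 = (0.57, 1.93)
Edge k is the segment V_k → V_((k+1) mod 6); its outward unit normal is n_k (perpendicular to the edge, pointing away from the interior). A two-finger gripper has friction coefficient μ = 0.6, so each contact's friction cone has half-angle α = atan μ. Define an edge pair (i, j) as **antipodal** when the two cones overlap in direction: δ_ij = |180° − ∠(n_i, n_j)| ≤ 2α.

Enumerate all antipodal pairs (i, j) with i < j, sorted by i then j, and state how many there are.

count = 7; pairs: (0,2), (0,3), (1,3), (1,4), (1,5), (2,4), (2,5)

α = atan 0.6 = 30.96°;  2α = 61.93°
n_0 = (-0.4850, +0.8745)
n_1 = (-0.9764, -0.2162)
n_2 = (-0.4860, -0.8739)
n_3 = (+0.9609, -0.2770)
n_4 = (+0.8807, +0.4736)
n_5 = (+0.4856, +0.8742)
  (0,1): δ = 106.53°  ·
  (0,2): δ = 58.09°  ✓
  (0,3): δ = 44.90°  ✓
  (0,4): δ = 89.26°  ·
  (0,5): δ = 121.93°  ·
  (1,2): δ = 131.56°  ·
  (1,3): δ = 28.57°  ✓
  (1,4): δ = 15.79°  ✓
  (1,5): δ = 48.46°  ✓
  (2,3): δ = 77.00°  ·
  (2,4): δ = 32.65°  ✓
  (2,5): δ = 0.03°  ✓
  (3,4): δ = 135.65°  ·
  (3,5): δ = 102.97°  ·
  (4,5): δ = 147.33°  ·
antipodal pairs: 7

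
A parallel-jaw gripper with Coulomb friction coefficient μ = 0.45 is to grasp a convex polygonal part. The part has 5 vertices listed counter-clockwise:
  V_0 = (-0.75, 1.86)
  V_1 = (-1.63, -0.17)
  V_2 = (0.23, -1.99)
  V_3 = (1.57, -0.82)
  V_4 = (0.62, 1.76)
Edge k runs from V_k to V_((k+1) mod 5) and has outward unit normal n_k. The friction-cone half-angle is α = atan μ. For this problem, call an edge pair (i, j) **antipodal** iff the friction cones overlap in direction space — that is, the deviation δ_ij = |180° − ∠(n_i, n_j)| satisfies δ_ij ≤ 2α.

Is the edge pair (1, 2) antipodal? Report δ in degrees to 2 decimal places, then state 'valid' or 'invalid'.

α = atan 0.45 = 24.23°;  2α = 48.46°
edge 1: e_1 = (+1.86, -1.82);  n_1 = (-0.6994, -0.7148)
edge 2: e_2 = (+1.34, +1.17);  n_2 = (+0.6577, -0.7533)
∠(n_1, n_2) = 85.50°
δ = |180° − 85.50°| = 94.50°
94.50° > 2α = 48.46°  →  invalid

δ = 94.50°, invalid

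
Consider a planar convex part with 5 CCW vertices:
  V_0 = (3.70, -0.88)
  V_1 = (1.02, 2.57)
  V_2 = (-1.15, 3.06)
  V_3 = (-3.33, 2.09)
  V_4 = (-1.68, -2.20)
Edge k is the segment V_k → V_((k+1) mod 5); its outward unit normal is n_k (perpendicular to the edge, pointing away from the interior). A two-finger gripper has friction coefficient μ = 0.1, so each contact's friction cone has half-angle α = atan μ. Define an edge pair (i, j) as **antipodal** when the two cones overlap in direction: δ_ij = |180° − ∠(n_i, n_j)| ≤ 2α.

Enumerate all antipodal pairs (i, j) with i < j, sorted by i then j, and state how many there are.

α = atan 0.1 = 5.71°;  2α = 11.42°
n_0 = (+0.7897, +0.6135)
n_1 = (+0.2203, +0.9754)
n_2 = (-0.4065, +0.9136)
n_3 = (-0.9333, -0.3590)
n_4 = (+0.2383, -0.9712)
  (0,1): δ = 140.56°  ·
  (0,2): δ = 103.85°  ·
  (0,3): δ = 16.80°  ·
  (0,4): δ = 65.94°  ·
  (1,2): δ = 143.29°  ·
  (1,3): δ = 56.24°  ·
  (1,4): δ = 26.51°  ·
  (2,3): δ = 92.95°  ·
  (2,4): δ = 10.20°  ✓
  (3,4): δ = 97.25°  ·
antipodal pairs: 1

count = 1; pairs: (2,4)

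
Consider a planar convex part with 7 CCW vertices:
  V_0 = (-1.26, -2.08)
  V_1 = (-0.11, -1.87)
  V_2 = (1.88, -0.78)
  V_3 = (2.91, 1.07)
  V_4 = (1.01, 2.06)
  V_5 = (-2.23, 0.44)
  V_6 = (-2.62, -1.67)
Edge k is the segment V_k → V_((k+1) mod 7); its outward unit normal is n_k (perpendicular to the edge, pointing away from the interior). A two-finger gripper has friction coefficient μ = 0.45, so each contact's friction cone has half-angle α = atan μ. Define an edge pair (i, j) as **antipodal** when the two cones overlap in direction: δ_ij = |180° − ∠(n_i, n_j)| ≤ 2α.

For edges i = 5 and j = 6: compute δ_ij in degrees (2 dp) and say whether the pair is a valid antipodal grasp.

α = atan 0.45 = 24.23°;  2α = 48.46°
edge 5: e_5 = (-0.39, -2.11);  n_5 = (-0.9833, +0.1818)
edge 6: e_6 = (+1.36, -0.41);  n_6 = (-0.2886, -0.9574)
∠(n_5, n_6) = 83.70°
δ = |180° − 83.70°| = 96.30°
96.30° > 2α = 48.46°  →  invalid

δ = 96.30°, invalid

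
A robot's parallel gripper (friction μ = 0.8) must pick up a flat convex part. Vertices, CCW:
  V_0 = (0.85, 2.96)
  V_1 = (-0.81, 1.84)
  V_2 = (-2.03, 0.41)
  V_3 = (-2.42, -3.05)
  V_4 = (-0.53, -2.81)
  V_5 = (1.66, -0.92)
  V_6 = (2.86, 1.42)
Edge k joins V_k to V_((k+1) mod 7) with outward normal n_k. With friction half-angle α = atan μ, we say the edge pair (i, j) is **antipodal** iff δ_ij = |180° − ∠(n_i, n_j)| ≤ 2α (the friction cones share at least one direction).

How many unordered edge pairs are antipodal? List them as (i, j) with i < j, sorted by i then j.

α = atan 0.8 = 38.66°;  2α = 77.32°
n_0 = (-0.5593, +0.8290)
n_1 = (-0.7608, +0.6490)
n_2 = (-0.9937, +0.1120)
n_3 = (+0.1260, -0.9920)
n_4 = (+0.6533, -0.7571)
n_5 = (+0.8898, -0.4563)
n_6 = (+0.6082, +0.7938)
  (0,1): δ = 164.48°  ·
  (0,2): δ = 130.44°  ·
  (0,3): δ = 26.77°  ✓
  (0,4): δ = 6.79°  ✓
  (0,5): δ = 28.84°  ✓
  (0,6): δ = 108.53°  ·
  (1,2): δ = 145.96°  ·
  (1,3): δ = 42.29°  ✓
  (1,4): δ = 8.74°  ✓
  (1,5): δ = 13.32°  ✓
  (1,6): δ = 93.01°  ·
  (2,3): δ = 76.33°  ✓
  (2,4): δ = 42.77°  ✓
  (2,5): δ = 20.72°  ✓
  (2,6): δ = 58.97°  ✓
  (3,4): δ = 146.44°  ·
  (3,5): δ = 124.39°  ·
  (3,6): δ = 44.70°  ✓
  (4,5): δ = 157.94°  ·
  (4,6): δ = 78.25°  ·
  (5,6): δ = 100.31°  ·
antipodal pairs: 11

count = 11; pairs: (0,3), (0,4), (0,5), (1,3), (1,4), (1,5), (2,3), (2,4), (2,5), (2,6), (3,6)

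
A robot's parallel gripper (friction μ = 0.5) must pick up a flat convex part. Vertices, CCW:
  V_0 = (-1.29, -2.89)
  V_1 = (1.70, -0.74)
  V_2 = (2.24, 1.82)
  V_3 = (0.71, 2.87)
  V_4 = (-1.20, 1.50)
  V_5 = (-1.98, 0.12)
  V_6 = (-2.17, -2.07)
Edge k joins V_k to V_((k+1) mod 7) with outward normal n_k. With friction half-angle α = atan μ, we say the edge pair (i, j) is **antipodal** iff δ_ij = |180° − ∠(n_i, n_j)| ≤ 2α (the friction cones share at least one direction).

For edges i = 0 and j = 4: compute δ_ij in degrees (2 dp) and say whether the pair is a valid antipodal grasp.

δ = 24.81°, valid

α = atan 0.5 = 26.57°;  2α = 53.13°
edge 0: e_0 = (+2.99, +2.15);  n_0 = (+0.5838, -0.8119)
edge 4: e_4 = (-0.78, -1.38);  n_4 = (-0.8706, +0.4921)
∠(n_0, n_4) = 155.19°
δ = |180° − 155.19°| = 24.81°
24.81° ≤ 2α = 53.13°  →  valid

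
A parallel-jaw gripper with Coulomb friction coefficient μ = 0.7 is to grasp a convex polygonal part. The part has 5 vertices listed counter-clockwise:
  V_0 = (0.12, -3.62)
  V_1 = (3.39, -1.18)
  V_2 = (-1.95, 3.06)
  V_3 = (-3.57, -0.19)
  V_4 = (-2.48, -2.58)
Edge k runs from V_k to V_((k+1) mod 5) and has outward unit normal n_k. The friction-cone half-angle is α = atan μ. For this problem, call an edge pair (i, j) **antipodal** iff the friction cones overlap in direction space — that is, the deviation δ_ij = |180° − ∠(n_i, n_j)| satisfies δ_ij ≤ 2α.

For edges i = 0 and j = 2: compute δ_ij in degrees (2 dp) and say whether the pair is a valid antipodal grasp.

δ = 26.78°, valid

α = atan 0.7 = 34.99°;  2α = 69.98°
edge 0: e_0 = (+3.27, +2.44);  n_0 = (+0.5980, -0.8015)
edge 2: e_2 = (-1.62, -3.25);  n_2 = (-0.8950, +0.4461)
∠(n_0, n_2) = 153.22°
δ = |180° − 153.22°| = 26.78°
26.78° ≤ 2α = 69.98°  →  valid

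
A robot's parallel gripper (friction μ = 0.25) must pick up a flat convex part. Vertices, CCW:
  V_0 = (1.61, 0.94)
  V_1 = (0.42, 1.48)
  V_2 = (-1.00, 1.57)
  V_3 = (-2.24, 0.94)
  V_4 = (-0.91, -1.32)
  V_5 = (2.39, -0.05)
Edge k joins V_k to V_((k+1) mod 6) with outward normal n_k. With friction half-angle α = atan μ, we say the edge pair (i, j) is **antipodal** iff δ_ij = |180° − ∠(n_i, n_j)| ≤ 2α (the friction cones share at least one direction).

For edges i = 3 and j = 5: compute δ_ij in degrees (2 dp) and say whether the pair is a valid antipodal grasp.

α = atan 0.25 = 14.04°;  2α = 28.07°
edge 3: e_3 = (+1.33, -2.26);  n_3 = (-0.8618, -0.5072)
edge 5: e_5 = (-0.78, +0.99);  n_5 = (+0.7855, +0.6189)
∠(n_3, n_5) = 172.24°
δ = |180° − 172.24°| = 7.76°
7.76° ≤ 2α = 28.07°  →  valid

δ = 7.76°, valid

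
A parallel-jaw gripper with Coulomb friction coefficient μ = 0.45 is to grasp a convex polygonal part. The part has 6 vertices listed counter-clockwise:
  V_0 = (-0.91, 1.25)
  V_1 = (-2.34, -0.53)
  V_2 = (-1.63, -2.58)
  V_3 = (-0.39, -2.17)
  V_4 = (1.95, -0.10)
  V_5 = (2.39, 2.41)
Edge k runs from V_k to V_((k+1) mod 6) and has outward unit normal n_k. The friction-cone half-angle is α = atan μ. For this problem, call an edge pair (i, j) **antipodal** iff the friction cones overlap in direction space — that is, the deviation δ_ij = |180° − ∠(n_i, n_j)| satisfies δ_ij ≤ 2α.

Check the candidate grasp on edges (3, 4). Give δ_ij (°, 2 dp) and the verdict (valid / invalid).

α = atan 0.45 = 24.23°;  2α = 48.46°
edge 3: e_3 = (+2.34, +2.07);  n_3 = (+0.6626, -0.7490)
edge 4: e_4 = (+0.44, +2.51);  n_4 = (+0.9850, -0.1727)
∠(n_3, n_4) = 38.56°
δ = |180° − 38.56°| = 141.44°
141.44° > 2α = 48.46°  →  invalid

δ = 141.44°, invalid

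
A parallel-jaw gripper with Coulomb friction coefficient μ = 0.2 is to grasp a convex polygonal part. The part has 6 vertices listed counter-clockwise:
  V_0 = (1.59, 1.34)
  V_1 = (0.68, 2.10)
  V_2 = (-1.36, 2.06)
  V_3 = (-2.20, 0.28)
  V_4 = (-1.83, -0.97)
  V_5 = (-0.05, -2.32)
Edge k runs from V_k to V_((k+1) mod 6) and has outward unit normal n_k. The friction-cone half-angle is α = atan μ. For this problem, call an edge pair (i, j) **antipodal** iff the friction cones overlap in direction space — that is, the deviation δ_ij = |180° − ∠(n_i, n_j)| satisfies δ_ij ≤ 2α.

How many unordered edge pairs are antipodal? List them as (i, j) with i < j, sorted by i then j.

α = atan 0.2 = 11.31°;  2α = 22.62°
n_0 = (+0.6410, +0.7675)
n_1 = (-0.0196, +0.9998)
n_2 = (-0.9044, +0.4268)
n_3 = (-0.9589, -0.2838)
n_4 = (-0.6043, -0.7968)
n_5 = (+0.9126, -0.4089)
  (0,1): δ = 139.01°  ·
  (0,2): δ = 75.40°  ·
  (0,3): δ = 33.64°  ·
  (0,4): δ = 2.69°  ✓
  (0,5): δ = 105.73°  ·
  (1,2): δ = 116.39°  ·
  (1,3): δ = 74.63°  ·
  (1,4): δ = 38.30°  ·
  (1,5): δ = 64.74°  ·
  (2,3): δ = 138.25°  ·
  (2,4): δ = 101.91°  ·
  (2,5): δ = 1.13°  ✓
  (3,4): δ = 143.67°  ·
  (3,5): δ = 40.63°  ·
  (4,5): δ = 76.96°  ·
antipodal pairs: 2

count = 2; pairs: (0,4), (2,5)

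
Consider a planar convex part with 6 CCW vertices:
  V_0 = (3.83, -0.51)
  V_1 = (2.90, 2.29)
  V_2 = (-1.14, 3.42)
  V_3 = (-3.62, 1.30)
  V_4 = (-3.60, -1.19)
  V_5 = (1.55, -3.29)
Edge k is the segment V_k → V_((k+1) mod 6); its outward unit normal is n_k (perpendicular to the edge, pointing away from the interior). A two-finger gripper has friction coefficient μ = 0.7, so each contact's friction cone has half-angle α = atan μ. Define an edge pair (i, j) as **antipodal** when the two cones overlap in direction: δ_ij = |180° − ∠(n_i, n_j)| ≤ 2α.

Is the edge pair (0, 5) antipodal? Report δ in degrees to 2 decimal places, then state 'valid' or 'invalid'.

δ = 122.27°, invalid

α = atan 0.7 = 34.99°;  2α = 69.98°
edge 0: e_0 = (-0.93, +2.80);  n_0 = (+0.9490, +0.3152)
edge 5: e_5 = (+2.28, +2.78);  n_5 = (+0.7732, -0.6341)
∠(n_0, n_5) = 57.73°
δ = |180° − 57.73°| = 122.27°
122.27° > 2α = 69.98°  →  invalid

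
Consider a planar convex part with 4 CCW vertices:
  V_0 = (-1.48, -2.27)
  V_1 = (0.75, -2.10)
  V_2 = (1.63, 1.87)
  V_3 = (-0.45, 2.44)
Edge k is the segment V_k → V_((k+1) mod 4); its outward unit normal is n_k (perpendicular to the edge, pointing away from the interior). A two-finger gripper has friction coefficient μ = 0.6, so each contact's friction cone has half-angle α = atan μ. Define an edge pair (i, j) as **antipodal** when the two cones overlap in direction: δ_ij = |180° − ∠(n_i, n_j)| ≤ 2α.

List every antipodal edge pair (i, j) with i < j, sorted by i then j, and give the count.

count = 2; pairs: (0,2), (1,3)

α = atan 0.6 = 30.96°;  2α = 61.93°
n_0 = (+0.0760, -0.9971)
n_1 = (+0.9763, -0.2164)
n_2 = (+0.2643, +0.9644)
n_3 = (-0.9769, +0.2136)
  (0,1): δ = 106.86°  ·
  (0,2): δ = 19.68°  ✓
  (0,3): δ = 73.31°  ·
  (1,2): δ = 92.83°  ·
  (1,3): δ = 0.16°  ✓
  (2,3): δ = 87.01°  ·
antipodal pairs: 2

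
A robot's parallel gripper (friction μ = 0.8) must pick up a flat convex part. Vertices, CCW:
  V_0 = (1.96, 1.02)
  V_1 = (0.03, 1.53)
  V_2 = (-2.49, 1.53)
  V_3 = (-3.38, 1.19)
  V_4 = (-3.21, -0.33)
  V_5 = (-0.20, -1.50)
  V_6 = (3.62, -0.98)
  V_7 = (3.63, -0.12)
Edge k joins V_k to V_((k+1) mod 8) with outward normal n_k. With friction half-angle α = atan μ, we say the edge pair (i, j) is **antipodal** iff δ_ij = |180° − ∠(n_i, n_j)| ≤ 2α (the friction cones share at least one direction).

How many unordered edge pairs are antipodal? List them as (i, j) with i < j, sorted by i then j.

count = 13; pairs: (0,3), (0,4), (0,5), (1,4), (1,5), (2,4), (2,5), (2,6), (3,6), (3,7), (4,6), (4,7), (5,7)

α = atan 0.8 = 38.66°;  2α = 77.32°
n_0 = (+0.2555, +0.9668)
n_1 = (+0.0000, +1.0000)
n_2 = (-0.3569, +0.9342)
n_3 = (-0.9938, -0.1111)
n_4 = (-0.3623, -0.9321)
n_5 = (+0.1349, -0.9909)
n_6 = (+0.9999, -0.0116)
n_7 = (+0.5638, +0.8259)
  (0,1): δ = 165.20°  ·
  (0,2): δ = 144.29°  ·
  (0,3): δ = 68.82°  ✓
  (0,4): δ = 6.44°  ✓
  (0,5): δ = 22.55°  ✓
  (0,6): δ = 104.14°  ·
  (0,7): δ = 160.48°  ·
  (1,2): δ = 159.09°  ·
  (1,3): δ = 83.62°  ·
  (1,4): δ = 21.24°  ✓
  (1,5): δ = 7.75°  ✓
  (1,6): δ = 89.33°  ·
  (1,7): δ = 145.68°  ·
  (2,3): δ = 104.53°  ·
  (2,4): δ = 42.15°  ✓
  (2,5): δ = 13.16°  ✓
  (2,6): δ = 68.43°  ✓
  (2,7): δ = 124.77°  ·
  (3,4): δ = 117.62°  ·
  (3,5): δ = 88.63°  ·
  (3,6): δ = 7.05°  ✓
  (3,7): δ = 49.30°  ✓
  (4,5): δ = 151.01°  ·
  (4,6): δ = 69.42°  ✓
  (4,7): δ = 13.08°  ✓
  (5,6): δ = 98.42°  ·
  (5,7): δ = 42.07°  ✓
  (6,7): δ = 123.65°  ·
antipodal pairs: 13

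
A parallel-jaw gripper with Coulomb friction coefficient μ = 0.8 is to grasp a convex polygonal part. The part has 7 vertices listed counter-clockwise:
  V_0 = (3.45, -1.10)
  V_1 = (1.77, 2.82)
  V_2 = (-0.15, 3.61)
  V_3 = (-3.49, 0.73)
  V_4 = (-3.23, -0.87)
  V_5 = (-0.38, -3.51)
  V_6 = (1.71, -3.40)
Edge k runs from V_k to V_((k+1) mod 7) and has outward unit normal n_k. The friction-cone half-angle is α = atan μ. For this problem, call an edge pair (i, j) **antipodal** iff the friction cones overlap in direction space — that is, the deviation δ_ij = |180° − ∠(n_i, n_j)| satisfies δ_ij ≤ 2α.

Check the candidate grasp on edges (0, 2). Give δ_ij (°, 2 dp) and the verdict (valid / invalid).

α = atan 0.8 = 38.66°;  2α = 77.32°
edge 0: e_0 = (-1.68, +3.92);  n_0 = (+0.9191, +0.3939)
edge 2: e_2 = (-3.34, -2.88);  n_2 = (-0.6530, +0.7573)
∠(n_0, n_2) = 107.57°
δ = |180° − 107.57°| = 72.43°
72.43° ≤ 2α = 77.32°  →  valid

δ = 72.43°, valid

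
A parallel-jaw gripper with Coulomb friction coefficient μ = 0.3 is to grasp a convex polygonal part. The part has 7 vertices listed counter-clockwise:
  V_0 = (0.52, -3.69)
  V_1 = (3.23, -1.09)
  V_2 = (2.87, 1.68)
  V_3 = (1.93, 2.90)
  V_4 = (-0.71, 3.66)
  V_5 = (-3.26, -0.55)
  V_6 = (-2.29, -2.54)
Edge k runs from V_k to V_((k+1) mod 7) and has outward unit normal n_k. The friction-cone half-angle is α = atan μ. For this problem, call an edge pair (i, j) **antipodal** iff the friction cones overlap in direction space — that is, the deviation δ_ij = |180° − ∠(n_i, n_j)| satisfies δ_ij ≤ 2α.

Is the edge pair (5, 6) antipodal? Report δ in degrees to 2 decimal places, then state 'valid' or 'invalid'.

δ = 138.24°, invalid

α = atan 0.3 = 16.70°;  2α = 33.40°
edge 5: e_5 = (+0.97, -1.99);  n_5 = (-0.8989, -0.4382)
edge 6: e_6 = (+2.81, -1.15);  n_6 = (-0.3788, -0.9255)
∠(n_5, n_6) = 41.76°
δ = |180° − 41.76°| = 138.24°
138.24° > 2α = 33.40°  →  invalid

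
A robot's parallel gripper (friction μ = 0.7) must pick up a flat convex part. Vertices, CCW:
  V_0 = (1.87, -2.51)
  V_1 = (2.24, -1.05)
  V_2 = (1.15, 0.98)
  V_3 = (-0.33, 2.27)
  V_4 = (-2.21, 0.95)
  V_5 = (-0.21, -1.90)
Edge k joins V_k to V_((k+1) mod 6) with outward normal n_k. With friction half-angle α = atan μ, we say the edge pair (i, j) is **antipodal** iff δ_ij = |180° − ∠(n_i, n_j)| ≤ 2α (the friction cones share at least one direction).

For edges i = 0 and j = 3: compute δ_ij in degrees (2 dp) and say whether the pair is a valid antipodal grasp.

α = atan 0.7 = 34.99°;  2α = 69.98°
edge 0: e_0 = (+0.37, +1.46);  n_0 = (+0.9694, -0.2457)
edge 3: e_3 = (-1.88, -1.32);  n_3 = (-0.5746, +0.8184)
∠(n_0, n_3) = 139.29°
δ = |180° − 139.29°| = 40.71°
40.71° ≤ 2α = 69.98°  →  valid

δ = 40.71°, valid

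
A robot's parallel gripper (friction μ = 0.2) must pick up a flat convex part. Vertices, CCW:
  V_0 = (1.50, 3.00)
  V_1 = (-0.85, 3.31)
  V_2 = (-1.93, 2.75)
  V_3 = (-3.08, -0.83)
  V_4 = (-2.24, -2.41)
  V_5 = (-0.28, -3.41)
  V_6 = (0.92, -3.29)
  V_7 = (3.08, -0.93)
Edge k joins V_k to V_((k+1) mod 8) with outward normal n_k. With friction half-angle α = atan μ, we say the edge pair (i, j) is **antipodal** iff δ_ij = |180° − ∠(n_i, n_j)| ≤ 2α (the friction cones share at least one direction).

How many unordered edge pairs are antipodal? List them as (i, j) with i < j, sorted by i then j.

α = atan 0.2 = 11.31°;  2α = 22.62°
n_0 = (+0.1308, +0.9914)
n_1 = (-0.4603, +0.8878)
n_2 = (-0.9521, +0.3058)
n_3 = (-0.8830, -0.4694)
n_4 = (-0.4545, -0.8908)
n_5 = (+0.0995, -0.9950)
n_6 = (+0.7377, -0.6752)
n_7 = (+0.9278, +0.3730)
  (0,1): δ = 145.08°  ·
  (0,2): δ = 100.29°  ·
  (0,3): δ = 54.49°  ·
  (0,4): δ = 19.52°  ✓
  (0,5): δ = 13.23°  ✓
  (0,6): δ = 55.05°  ·
  (0,7): δ = 119.42°  ·
  (1,2): δ = 135.22°  ·
  (1,3): δ = 89.41°  ·
  (1,4): δ = 54.44°  ·
  (1,5): δ = 21.70°  ✓
  (1,6): δ = 20.13°  ✓
  (1,7): δ = 84.49°  ·
  (2,3): δ = 134.19°  ·
  (2,4): δ = 99.22°  ·
  (2,5): δ = 66.48°  ·
  (2,6): δ = 24.66°  ·
  (2,7): δ = 39.71°  ·
  (3,4): δ = 145.03°  ·
  (3,5): δ = 112.29°  ·
  (3,6): δ = 70.46°  ·
  (3,7): δ = 6.10°  ✓
  (4,5): δ = 147.26°  ·
  (4,6): δ = 105.44°  ·
  (4,7): δ = 41.07°  ·
  (5,6): δ = 138.18°  ·
  (5,7): δ = 73.81°  ·
  (6,7): δ = 115.63°  ·
antipodal pairs: 5

count = 5; pairs: (0,4), (0,5), (1,5), (1,6), (3,7)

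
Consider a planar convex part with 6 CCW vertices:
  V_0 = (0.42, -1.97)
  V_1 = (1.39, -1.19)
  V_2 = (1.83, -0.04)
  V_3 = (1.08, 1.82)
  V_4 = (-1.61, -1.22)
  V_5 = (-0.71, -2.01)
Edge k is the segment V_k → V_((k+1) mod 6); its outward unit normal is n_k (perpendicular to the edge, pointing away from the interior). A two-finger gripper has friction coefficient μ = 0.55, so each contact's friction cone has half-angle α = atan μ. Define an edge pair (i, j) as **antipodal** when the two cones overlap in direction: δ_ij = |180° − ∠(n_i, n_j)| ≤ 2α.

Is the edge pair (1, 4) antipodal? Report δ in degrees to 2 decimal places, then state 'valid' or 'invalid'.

δ = 69.66°, invalid

α = atan 0.55 = 28.81°;  2α = 57.62°
edge 1: e_1 = (+0.44, +1.15);  n_1 = (+0.9340, -0.3573)
edge 4: e_4 = (+0.90, -0.79);  n_4 = (-0.6597, -0.7515)
∠(n_1, n_4) = 110.34°
δ = |180° − 110.34°| = 69.66°
69.66° > 2α = 57.62°  →  invalid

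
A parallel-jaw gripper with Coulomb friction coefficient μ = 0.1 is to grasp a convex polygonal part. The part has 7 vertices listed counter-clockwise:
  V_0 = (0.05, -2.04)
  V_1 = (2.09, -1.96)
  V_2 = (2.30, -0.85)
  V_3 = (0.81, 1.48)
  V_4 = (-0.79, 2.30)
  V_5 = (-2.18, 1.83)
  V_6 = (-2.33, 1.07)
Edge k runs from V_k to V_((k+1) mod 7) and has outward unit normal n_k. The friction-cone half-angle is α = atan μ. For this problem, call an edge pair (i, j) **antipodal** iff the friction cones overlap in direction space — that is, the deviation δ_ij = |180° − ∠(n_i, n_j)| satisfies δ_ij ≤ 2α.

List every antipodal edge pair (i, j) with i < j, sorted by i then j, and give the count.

α = atan 0.1 = 5.71°;  2α = 11.42°
n_0 = (+0.0392, -0.9992)
n_1 = (+0.9826, -0.1859)
n_2 = (+0.8425, +0.5387)
n_3 = (+0.4561, +0.8899)
n_4 = (-0.3203, +0.9473)
n_5 = (-0.9811, +0.1936)
n_6 = (-0.7941, -0.6077)
  (0,1): δ = 102.96°  ·
  (0,2): δ = 59.65°  ·
  (0,3): δ = 29.38°  ·
  (0,4): δ = 16.44°  ·
  (0,5): δ = 76.59°  ·
  (0,6): δ = 125.18°  ·
  (1,2): δ = 136.69°  ·
  (1,3): δ = 106.42°  ·
  (1,4): δ = 60.60°  ·
  (1,5): δ = 0.45°  ✓
  (1,6): δ = 48.14°  ·
  (2,3): δ = 149.73°  ·
  (2,4): δ = 103.92°  ·
  (2,5): δ = 43.76°  ·
  (2,6): δ = 4.83°  ✓
  (3,4): δ = 134.18°  ·
  (3,5): δ = 74.03°  ·
  (3,6): δ = 25.44°  ·
  (4,5): δ = 119.85°  ·
  (4,6): δ = 71.26°  ·
  (5,6): δ = 131.41°  ·
antipodal pairs: 2

count = 2; pairs: (1,5), (2,6)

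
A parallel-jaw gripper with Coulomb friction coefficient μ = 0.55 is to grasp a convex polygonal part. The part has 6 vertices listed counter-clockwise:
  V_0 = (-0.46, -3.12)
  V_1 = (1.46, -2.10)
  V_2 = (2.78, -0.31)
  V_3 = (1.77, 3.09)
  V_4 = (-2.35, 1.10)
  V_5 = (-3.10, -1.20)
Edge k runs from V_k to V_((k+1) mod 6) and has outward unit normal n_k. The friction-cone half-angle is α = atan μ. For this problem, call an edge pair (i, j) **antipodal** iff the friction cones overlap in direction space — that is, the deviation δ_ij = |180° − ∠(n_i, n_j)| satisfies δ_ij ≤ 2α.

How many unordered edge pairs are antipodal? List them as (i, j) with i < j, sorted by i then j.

count = 6; pairs: (0,3), (0,4), (1,3), (1,4), (2,4), (2,5)

α = atan 0.55 = 28.81°;  2α = 57.62°
n_0 = (+0.4692, -0.8831)
n_1 = (+0.8048, -0.5935)
n_2 = (+0.9586, +0.2848)
n_3 = (-0.4349, +0.9005)
n_4 = (-0.9507, +0.3100)
n_5 = (-0.5882, -0.8087)
  (0,1): δ = 154.39°  ·
  (0,2): δ = 101.43°  ·
  (0,3): δ = 2.20°  ✓
  (0,4): δ = 43.96°  ✓
  (0,5): δ = 115.99°  ·
  (1,2): δ = 127.05°  ·
  (1,3): δ = 27.81°  ✓
  (1,4): δ = 18.35°  ✓
  (1,5): δ = 90.38°  ·
  (2,3): δ = 80.76°  ·
  (2,4): δ = 34.60°  ✓
  (2,5): δ = 37.43°  ✓
  (3,4): δ = 133.84°  ·
  (3,5): δ = 61.81°  ·
  (4,5): δ = 107.97°  ·
antipodal pairs: 6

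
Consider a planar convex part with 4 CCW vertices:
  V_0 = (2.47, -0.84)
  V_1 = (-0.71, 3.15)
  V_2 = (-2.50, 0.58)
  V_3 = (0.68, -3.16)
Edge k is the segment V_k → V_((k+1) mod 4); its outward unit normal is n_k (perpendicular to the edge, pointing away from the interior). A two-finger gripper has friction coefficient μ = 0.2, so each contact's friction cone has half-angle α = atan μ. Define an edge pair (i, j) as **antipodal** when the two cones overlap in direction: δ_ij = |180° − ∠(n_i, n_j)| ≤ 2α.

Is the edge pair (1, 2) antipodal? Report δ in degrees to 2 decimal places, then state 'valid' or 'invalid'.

δ = 104.77°, invalid

α = atan 0.2 = 11.31°;  2α = 22.62°
edge 1: e_1 = (-1.79, -2.57);  n_1 = (-0.8206, +0.5715)
edge 2: e_2 = (+3.18, -3.74);  n_2 = (-0.7618, -0.6478)
∠(n_1, n_2) = 75.23°
δ = |180° − 75.23°| = 104.77°
104.77° > 2α = 22.62°  →  invalid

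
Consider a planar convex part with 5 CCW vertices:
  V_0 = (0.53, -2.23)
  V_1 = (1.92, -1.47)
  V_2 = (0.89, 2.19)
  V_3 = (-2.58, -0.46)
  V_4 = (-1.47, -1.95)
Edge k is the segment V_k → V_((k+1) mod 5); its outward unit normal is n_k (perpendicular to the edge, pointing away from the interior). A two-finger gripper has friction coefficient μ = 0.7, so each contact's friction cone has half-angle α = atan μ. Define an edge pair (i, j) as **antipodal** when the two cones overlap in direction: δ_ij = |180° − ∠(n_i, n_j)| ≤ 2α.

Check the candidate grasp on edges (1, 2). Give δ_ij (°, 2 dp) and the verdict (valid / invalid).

α = atan 0.7 = 34.99°;  2α = 69.98°
edge 1: e_1 = (-1.03, +3.66);  n_1 = (+0.9626, +0.2709)
edge 2: e_2 = (-3.47, -2.65);  n_2 = (-0.6069, +0.7947)
∠(n_1, n_2) = 111.65°
δ = |180° − 111.65°| = 68.35°
68.35° ≤ 2α = 69.98°  →  valid

δ = 68.35°, valid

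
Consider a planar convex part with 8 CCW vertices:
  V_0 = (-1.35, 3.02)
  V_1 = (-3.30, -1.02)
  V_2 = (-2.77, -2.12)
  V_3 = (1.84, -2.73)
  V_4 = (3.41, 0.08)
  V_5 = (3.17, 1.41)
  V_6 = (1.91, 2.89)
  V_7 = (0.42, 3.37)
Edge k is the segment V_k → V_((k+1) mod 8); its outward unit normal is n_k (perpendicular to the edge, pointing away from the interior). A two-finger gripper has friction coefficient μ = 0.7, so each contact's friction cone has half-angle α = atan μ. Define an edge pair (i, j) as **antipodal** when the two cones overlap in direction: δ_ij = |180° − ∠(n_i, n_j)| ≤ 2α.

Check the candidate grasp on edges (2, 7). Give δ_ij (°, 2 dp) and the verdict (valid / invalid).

α = atan 0.7 = 34.99°;  2α = 69.98°
edge 2: e_2 = (+4.61, -0.61);  n_2 = (-0.1312, -0.9914)
edge 7: e_7 = (-1.77, -0.35);  n_7 = (-0.1940, +0.9810)
∠(n_2, n_7) = 161.28°
δ = |180° − 161.28°| = 18.72°
18.72° ≤ 2α = 69.98°  →  valid

δ = 18.72°, valid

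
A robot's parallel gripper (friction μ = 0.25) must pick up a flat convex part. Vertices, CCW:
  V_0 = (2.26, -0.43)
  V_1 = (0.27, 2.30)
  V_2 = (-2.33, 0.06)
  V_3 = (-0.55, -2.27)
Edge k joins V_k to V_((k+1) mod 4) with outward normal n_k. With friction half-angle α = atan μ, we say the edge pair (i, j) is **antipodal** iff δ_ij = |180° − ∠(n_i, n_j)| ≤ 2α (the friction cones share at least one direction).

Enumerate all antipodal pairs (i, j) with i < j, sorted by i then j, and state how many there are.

α = atan 0.25 = 14.04°;  2α = 28.07°
n_0 = (+0.8081, +0.5891)
n_1 = (-0.6527, +0.7576)
n_2 = (-0.7946, -0.6071)
n_3 = (+0.5478, -0.8366)
  (0,1): δ = 85.34°  ·
  (0,2): δ = 1.29°  ✓
  (0,3): δ = 87.13°  ·
  (1,2): δ = 93.37°  ·
  (1,3): δ = 7.53°  ✓
  (2,3): δ = 94.16°  ·
antipodal pairs: 2

count = 2; pairs: (0,2), (1,3)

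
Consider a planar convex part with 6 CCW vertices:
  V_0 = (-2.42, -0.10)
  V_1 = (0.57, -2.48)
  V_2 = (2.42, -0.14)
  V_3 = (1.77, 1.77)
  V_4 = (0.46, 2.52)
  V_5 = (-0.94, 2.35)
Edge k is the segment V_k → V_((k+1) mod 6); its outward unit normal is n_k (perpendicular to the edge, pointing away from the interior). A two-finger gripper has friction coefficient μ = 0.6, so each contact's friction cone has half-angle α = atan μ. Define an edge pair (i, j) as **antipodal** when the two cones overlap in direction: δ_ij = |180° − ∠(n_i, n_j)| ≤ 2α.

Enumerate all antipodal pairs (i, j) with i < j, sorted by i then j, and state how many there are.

count = 6; pairs: (0,2), (0,3), (0,4), (1,4), (1,5), (2,5)

α = atan 0.6 = 30.96°;  2α = 61.93°
n_0 = (-0.6228, -0.7824)
n_1 = (+0.7845, -0.6202)
n_2 = (+0.9467, +0.3222)
n_3 = (+0.4969, +0.8678)
n_4 = (-0.1205, +0.9927)
n_5 = (-0.8559, +0.5171)
  (0,1): δ = 89.81°  ·
  (0,2): δ = 32.69°  ✓
  (0,3): δ = 8.73°  ✓
  (0,4): δ = 45.44°  ✓
  (0,5): δ = 97.38°  ·
  (1,2): δ = 122.88°  ·
  (1,3): δ = 81.46°  ·
  (1,4): δ = 44.75°  ✓
  (1,5): δ = 7.19°  ✓
  (2,3): δ = 138.59°  ·
  (2,4): δ = 101.87°  ·
  (2,5): δ = 49.93°  ✓
  (3,4): δ = 143.28°  ·
  (3,5): δ = 91.34°  ·
  (4,5): δ = 128.06°  ·
antipodal pairs: 6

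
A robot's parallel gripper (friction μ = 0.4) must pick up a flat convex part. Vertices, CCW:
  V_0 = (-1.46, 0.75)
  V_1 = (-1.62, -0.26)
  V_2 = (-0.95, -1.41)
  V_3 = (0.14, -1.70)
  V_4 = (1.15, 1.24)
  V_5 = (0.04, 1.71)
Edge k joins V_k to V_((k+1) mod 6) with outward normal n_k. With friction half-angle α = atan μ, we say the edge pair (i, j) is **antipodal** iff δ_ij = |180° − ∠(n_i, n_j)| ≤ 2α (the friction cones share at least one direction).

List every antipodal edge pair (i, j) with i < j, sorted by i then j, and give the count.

α = atan 0.4 = 21.80°;  2α = 43.60°
n_0 = (-0.9877, +0.1565)
n_1 = (-0.8641, -0.5034)
n_2 = (-0.2571, -0.9664)
n_3 = (+0.9457, -0.3249)
n_4 = (+0.3899, +0.9209)
n_5 = (-0.5391, +0.8423)
  (0,1): δ = 140.77°  ·
  (0,2): δ = 95.90°  ·
  (0,3): δ = 9.96°  ✓
  (0,4): δ = 76.05°  ·
  (0,5): δ = 131.62°  ·
  (1,2): δ = 135.12°  ·
  (1,3): δ = 49.18°  ·
  (1,4): δ = 36.83°  ✓
  (1,5): δ = 92.39°  ·
  (2,3): δ = 94.06°  ·
  (2,4): δ = 8.05°  ✓
  (2,5): δ = 47.52°  ·
  (3,4): δ = 93.99°  ·
  (3,5): δ = 38.42°  ✓
  (4,5): δ = 124.43°  ·
antipodal pairs: 4

count = 4; pairs: (0,3), (1,4), (2,4), (3,5)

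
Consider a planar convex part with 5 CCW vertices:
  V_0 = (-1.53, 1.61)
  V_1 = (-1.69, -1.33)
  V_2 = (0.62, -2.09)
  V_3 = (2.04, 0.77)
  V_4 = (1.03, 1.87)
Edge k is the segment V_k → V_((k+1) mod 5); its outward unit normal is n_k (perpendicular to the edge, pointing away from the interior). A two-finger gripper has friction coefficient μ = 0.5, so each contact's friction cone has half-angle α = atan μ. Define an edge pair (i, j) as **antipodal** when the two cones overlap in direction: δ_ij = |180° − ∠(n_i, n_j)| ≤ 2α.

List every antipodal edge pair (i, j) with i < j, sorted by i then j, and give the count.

count = 4; pairs: (0,2), (0,3), (1,3), (1,4)

α = atan 0.5 = 26.57°;  2α = 53.13°
n_0 = (-0.9985, +0.0543)
n_1 = (-0.3125, -0.9499)
n_2 = (+0.8957, -0.4447)
n_3 = (+0.7366, +0.6763)
n_4 = (-0.1010, +0.9949)
  (0,1): δ = 105.10°  ·
  (0,2): δ = 23.29°  ✓
  (0,3): δ = 45.67°  ✓
  (0,4): δ = 98.91°  ·
  (1,2): δ = 98.19°  ·
  (1,3): δ = 29.23°  ✓
  (1,4): δ = 24.01°  ✓
  (2,3): δ = 111.04°  ·
  (2,4): δ = 57.80°  ·
  (3,4): δ = 126.76°  ·
antipodal pairs: 4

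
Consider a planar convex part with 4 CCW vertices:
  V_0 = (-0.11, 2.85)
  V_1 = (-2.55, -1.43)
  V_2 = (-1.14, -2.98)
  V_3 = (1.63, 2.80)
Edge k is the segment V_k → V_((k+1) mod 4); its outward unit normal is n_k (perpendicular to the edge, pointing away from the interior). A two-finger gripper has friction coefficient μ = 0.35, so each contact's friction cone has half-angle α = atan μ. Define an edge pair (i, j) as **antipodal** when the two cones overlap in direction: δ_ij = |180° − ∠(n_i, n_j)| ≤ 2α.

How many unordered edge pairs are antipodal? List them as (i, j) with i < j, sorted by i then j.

α = atan 0.35 = 19.29°;  2α = 38.58°
n_0 = (-0.8687, +0.4953)
n_1 = (-0.7397, -0.6729)
n_2 = (+0.9018, -0.4322)
n_3 = (+0.0287, +0.9996)
  (0,1): δ = 108.02°  ·
  (0,2): δ = 4.08°  ✓
  (0,3): δ = 118.04°  ·
  (1,2): δ = 67.90°  ·
  (1,3): δ = 46.06°  ·
  (2,3): δ = 66.04°  ·
antipodal pairs: 1

count = 1; pairs: (0,2)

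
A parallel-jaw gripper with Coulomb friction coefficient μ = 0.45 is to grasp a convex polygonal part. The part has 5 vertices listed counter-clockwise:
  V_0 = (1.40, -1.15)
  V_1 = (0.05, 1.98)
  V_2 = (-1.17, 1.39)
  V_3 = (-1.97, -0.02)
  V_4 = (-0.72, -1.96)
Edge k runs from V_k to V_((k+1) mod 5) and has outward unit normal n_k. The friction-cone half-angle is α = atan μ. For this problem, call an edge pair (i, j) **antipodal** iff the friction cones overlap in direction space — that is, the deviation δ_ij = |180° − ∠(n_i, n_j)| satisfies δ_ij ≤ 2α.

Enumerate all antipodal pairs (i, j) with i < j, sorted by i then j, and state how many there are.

α = atan 0.45 = 24.23°;  2α = 48.46°
n_0 = (+0.9182, +0.3960)
n_1 = (-0.4354, +0.9003)
n_2 = (-0.8698, +0.4935)
n_3 = (-0.8406, -0.5416)
n_4 = (+0.3569, -0.9341)
  (0,1): δ = 87.52°  ·
  (0,2): δ = 52.90°  ·
  (0,3): δ = 9.46°  ✓
  (0,4): δ = 87.58°  ·
  (1,2): δ = 145.38°  ·
  (1,3): δ = 83.01°  ·
  (1,4): δ = 4.90°  ✓
  (2,3): δ = 117.64°  ·
  (2,4): δ = 39.52°  ✓
  (3,4): δ = 101.88°  ·
antipodal pairs: 3

count = 3; pairs: (0,3), (1,4), (2,4)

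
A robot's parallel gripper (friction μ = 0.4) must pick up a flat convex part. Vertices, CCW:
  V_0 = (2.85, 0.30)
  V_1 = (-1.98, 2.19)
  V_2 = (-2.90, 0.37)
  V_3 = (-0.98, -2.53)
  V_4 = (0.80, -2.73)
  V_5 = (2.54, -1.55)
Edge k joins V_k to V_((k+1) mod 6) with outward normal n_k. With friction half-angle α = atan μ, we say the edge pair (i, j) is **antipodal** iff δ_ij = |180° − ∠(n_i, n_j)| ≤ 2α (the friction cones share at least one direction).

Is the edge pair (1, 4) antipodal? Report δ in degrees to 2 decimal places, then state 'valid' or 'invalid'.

δ = 29.04°, valid

α = atan 0.4 = 21.80°;  2α = 43.60°
edge 1: e_1 = (-0.92, -1.82);  n_1 = (-0.8925, +0.4511)
edge 4: e_4 = (+1.74, +1.18);  n_4 = (+0.5613, -0.8276)
∠(n_1, n_4) = 150.96°
δ = |180° − 150.96°| = 29.04°
29.04° ≤ 2α = 43.60°  →  valid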